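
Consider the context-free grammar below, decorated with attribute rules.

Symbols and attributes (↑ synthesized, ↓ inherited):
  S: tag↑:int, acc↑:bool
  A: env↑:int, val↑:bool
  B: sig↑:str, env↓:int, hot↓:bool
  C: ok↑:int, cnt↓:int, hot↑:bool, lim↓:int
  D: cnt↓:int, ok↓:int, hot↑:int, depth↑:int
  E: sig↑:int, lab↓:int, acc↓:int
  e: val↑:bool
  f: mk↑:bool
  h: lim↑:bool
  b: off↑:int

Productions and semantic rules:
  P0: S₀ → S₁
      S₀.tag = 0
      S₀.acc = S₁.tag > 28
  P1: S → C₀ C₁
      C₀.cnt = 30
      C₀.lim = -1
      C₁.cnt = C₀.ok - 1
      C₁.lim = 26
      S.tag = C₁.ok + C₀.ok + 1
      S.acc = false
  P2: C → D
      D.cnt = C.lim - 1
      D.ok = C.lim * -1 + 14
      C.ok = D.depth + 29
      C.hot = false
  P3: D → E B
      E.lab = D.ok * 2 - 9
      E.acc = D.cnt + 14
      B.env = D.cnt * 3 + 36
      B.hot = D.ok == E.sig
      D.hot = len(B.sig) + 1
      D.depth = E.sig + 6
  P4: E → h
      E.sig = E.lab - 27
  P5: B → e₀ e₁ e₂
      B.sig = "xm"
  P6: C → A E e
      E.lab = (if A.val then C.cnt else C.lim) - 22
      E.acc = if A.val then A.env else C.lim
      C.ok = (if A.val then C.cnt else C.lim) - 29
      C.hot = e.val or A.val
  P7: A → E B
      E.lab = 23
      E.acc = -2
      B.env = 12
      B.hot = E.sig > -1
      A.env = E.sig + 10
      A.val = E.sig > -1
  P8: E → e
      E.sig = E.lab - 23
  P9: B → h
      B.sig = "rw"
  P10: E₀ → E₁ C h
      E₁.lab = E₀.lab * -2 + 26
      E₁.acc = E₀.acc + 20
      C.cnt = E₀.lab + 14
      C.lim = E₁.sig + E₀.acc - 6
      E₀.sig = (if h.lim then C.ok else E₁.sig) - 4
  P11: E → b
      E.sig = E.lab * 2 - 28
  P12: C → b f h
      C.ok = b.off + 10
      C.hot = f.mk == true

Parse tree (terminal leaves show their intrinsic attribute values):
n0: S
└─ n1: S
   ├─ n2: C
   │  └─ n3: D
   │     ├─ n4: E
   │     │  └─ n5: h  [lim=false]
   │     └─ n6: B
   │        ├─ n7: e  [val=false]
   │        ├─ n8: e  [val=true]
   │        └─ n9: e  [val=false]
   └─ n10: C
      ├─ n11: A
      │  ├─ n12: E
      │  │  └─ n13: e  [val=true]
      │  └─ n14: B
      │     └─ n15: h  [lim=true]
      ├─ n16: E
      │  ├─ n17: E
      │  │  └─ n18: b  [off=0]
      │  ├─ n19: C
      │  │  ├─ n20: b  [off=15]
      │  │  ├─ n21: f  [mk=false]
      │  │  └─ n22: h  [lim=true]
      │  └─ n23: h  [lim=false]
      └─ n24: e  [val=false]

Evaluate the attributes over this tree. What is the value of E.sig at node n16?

1. n2.cnt = 30  [30]
2. n2.lim = -1  [-1]
3. n3.cnt = -2  [C.lim - 1]
4. n3.ok = 15  [C.lim * -1 + 14]
5. n4.lab = 21  [D.ok * 2 - 9]
6. n4.acc = 12  [D.cnt + 14]
7. n5.lim = false  [terminal]
8. n4.sig = -6  [E.lab - 27]
9. n6.env = 30  [D.cnt * 3 + 36]
10. n6.hot = false  [D.ok == E.sig]
11. n7.val = false  [terminal]
12. n8.val = true  [terminal]
13. n9.val = false  [terminal]
14. n6.sig = "xm"  ["xm"]
15. n3.hot = 3  [len(B.sig) + 1]
16. n3.depth = 0  [E.sig + 6]
17. n2.ok = 29  [D.depth + 29]
18. n2.hot = false  [false]
19. n10.cnt = 28  [C₀.ok - 1]
20. n10.lim = 26  [26]
21. n12.lab = 23  [23]
22. n12.acc = -2  [-2]
23. n13.val = true  [terminal]
24. n12.sig = 0  [E.lab - 23]
25. n14.env = 12  [12]
26. n14.hot = true  [E.sig > -1]
27. n15.lim = true  [terminal]
28. n14.sig = "rw"  ["rw"]
29. n11.env = 10  [E.sig + 10]
30. n11.val = true  [E.sig > -1]
31. n16.lab = 6  [(if A.val then C.cnt else C.lim) - 22]
32. n16.acc = 10  [if A.val then A.env else C.lim]
33. n17.lab = 14  [E₀.lab * -2 + 26]
34. n17.acc = 30  [E₀.acc + 20]
35. n18.off = 0  [terminal]
36. n17.sig = 0  [E.lab * 2 - 28]
37. n19.cnt = 20  [E₀.lab + 14]
38. n19.lim = 4  [E₁.sig + E₀.acc - 6]
39. n20.off = 15  [terminal]
40. n21.mk = false  [terminal]
41. n22.lim = true  [terminal]
42. n19.ok = 25  [b.off + 10]
43. n19.hot = false  [f.mk == true]
44. n23.lim = false  [terminal]
45. n16.sig = -4  [(if h.lim then C.ok else E₁.sig) - 4]
46. n24.val = false  [terminal]
47. n10.ok = -1  [(if A.val then C.cnt else C.lim) - 29]
48. n10.hot = true  [e.val or A.val]
49. n1.tag = 29  [C₁.ok + C₀.ok + 1]
50. n1.acc = false  [false]
51. n0.tag = 0  [0]
52. n0.acc = true  [S₁.tag > 28]

-4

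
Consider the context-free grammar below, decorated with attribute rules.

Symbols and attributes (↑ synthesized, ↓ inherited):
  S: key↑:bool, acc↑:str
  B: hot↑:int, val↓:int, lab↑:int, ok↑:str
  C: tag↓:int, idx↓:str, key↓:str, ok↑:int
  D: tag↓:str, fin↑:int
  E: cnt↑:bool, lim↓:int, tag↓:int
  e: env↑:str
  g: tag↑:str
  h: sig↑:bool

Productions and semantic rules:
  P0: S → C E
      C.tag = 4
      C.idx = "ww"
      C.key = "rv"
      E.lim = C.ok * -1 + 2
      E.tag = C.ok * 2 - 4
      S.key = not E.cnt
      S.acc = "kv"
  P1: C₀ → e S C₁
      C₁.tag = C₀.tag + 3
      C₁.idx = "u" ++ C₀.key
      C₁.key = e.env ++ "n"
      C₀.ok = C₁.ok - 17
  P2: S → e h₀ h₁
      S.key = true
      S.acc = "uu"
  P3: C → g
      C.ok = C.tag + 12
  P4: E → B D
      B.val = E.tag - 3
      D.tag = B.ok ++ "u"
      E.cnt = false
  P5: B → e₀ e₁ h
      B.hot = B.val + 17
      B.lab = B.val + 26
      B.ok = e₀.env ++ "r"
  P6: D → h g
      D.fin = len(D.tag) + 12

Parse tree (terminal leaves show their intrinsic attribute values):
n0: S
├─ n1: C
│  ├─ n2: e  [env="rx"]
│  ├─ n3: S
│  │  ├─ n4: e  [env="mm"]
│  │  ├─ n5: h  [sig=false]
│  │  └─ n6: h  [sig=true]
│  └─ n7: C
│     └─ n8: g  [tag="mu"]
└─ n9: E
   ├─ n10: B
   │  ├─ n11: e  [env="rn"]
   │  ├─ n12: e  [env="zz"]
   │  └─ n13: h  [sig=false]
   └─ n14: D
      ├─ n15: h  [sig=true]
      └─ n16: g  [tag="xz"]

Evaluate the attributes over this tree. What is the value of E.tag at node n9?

0

1. n1.tag = 4  [4]
2. n1.idx = "ww"  ["ww"]
3. n1.key = "rv"  ["rv"]
4. n2.env = "rx"  [terminal]
5. n4.env = "mm"  [terminal]
6. n5.sig = false  [terminal]
7. n6.sig = true  [terminal]
8. n3.key = true  [true]
9. n3.acc = "uu"  ["uu"]
10. n7.tag = 7  [C₀.tag + 3]
11. n7.idx = "urv"  ["u" ++ C₀.key]
12. n7.key = "rxn"  [e.env ++ "n"]
13. n8.tag = "mu"  [terminal]
14. n7.ok = 19  [C.tag + 12]
15. n1.ok = 2  [C₁.ok - 17]
16. n9.lim = 0  [C.ok * -1 + 2]
17. n9.tag = 0  [C.ok * 2 - 4]
18. n10.val = -3  [E.tag - 3]
19. n11.env = "rn"  [terminal]
20. n12.env = "zz"  [terminal]
21. n13.sig = false  [terminal]
22. n10.hot = 14  [B.val + 17]
23. n10.lab = 23  [B.val + 26]
24. n10.ok = "rnr"  [e₀.env ++ "r"]
25. n14.tag = "rnru"  [B.ok ++ "u"]
26. n15.sig = true  [terminal]
27. n16.tag = "xz"  [terminal]
28. n14.fin = 16  [len(D.tag) + 12]
29. n9.cnt = false  [false]
30. n0.key = true  [not E.cnt]
31. n0.acc = "kv"  ["kv"]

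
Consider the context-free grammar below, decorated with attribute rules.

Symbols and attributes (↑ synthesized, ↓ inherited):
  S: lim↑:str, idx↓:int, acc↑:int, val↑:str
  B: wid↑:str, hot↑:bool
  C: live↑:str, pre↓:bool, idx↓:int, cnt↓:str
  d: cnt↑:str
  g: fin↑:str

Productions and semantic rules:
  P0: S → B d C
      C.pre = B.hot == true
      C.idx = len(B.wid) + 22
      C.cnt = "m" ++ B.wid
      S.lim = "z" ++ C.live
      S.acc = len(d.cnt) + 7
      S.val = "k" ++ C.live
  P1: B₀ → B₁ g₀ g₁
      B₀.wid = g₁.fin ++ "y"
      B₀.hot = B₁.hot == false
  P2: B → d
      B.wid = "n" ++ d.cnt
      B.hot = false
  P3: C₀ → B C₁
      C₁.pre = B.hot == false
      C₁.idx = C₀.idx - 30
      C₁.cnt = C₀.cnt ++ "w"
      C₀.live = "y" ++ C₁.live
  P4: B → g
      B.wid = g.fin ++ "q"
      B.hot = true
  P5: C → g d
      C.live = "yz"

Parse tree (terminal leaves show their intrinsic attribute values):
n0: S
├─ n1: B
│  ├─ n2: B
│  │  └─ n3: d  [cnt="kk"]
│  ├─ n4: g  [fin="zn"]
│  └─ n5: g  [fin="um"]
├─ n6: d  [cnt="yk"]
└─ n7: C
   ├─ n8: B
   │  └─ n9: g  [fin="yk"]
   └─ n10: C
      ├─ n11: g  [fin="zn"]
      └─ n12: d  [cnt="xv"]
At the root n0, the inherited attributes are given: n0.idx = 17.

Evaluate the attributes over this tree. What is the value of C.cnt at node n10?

"mumyw"

1. n0.idx = 17  [given at root]
2. n3.cnt = "kk"  [terminal]
3. n2.wid = "nkk"  ["n" ++ d.cnt]
4. n2.hot = false  [false]
5. n4.fin = "zn"  [terminal]
6. n5.fin = "um"  [terminal]
7. n1.wid = "umy"  [g₁.fin ++ "y"]
8. n1.hot = true  [B₁.hot == false]
9. n6.cnt = "yk"  [terminal]
10. n7.pre = true  [B.hot == true]
11. n7.idx = 25  [len(B.wid) + 22]
12. n7.cnt = "mumy"  ["m" ++ B.wid]
13. n9.fin = "yk"  [terminal]
14. n8.wid = "ykq"  [g.fin ++ "q"]
15. n8.hot = true  [true]
16. n10.pre = false  [B.hot == false]
17. n10.idx = -5  [C₀.idx - 30]
18. n10.cnt = "mumyw"  [C₀.cnt ++ "w"]
19. n11.fin = "zn"  [terminal]
20. n12.cnt = "xv"  [terminal]
21. n10.live = "yz"  ["yz"]
22. n7.live = "yyz"  ["y" ++ C₁.live]
23. n0.lim = "zyyz"  ["z" ++ C.live]
24. n0.acc = 9  [len(d.cnt) + 7]
25. n0.val = "kyyz"  ["k" ++ C.live]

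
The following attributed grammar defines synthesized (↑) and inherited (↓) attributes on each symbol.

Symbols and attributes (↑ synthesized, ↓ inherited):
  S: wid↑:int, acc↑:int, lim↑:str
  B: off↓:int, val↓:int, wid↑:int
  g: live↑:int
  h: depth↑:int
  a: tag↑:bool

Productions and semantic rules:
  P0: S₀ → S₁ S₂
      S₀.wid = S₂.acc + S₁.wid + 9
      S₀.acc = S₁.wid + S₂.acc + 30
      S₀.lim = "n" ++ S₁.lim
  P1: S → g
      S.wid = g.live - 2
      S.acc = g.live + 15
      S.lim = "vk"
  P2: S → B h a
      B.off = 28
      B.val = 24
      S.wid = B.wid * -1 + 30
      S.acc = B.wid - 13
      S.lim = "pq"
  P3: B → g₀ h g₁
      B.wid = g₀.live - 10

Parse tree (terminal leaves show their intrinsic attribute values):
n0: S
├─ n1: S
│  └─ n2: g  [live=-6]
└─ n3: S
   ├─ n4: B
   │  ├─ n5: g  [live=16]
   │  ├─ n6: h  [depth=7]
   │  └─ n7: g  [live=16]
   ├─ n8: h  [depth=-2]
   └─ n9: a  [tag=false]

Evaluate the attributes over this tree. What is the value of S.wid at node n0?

-6

1. n2.live = -6  [terminal]
2. n1.wid = -8  [g.live - 2]
3. n1.acc = 9  [g.live + 15]
4. n1.lim = "vk"  ["vk"]
5. n4.off = 28  [28]
6. n4.val = 24  [24]
7. n5.live = 16  [terminal]
8. n6.depth = 7  [terminal]
9. n7.live = 16  [terminal]
10. n4.wid = 6  [g₀.live - 10]
11. n8.depth = -2  [terminal]
12. n9.tag = false  [terminal]
13. n3.wid = 24  [B.wid * -1 + 30]
14. n3.acc = -7  [B.wid - 13]
15. n3.lim = "pq"  ["pq"]
16. n0.wid = -6  [S₂.acc + S₁.wid + 9]
17. n0.acc = 15  [S₁.wid + S₂.acc + 30]
18. n0.lim = "nvk"  ["n" ++ S₁.lim]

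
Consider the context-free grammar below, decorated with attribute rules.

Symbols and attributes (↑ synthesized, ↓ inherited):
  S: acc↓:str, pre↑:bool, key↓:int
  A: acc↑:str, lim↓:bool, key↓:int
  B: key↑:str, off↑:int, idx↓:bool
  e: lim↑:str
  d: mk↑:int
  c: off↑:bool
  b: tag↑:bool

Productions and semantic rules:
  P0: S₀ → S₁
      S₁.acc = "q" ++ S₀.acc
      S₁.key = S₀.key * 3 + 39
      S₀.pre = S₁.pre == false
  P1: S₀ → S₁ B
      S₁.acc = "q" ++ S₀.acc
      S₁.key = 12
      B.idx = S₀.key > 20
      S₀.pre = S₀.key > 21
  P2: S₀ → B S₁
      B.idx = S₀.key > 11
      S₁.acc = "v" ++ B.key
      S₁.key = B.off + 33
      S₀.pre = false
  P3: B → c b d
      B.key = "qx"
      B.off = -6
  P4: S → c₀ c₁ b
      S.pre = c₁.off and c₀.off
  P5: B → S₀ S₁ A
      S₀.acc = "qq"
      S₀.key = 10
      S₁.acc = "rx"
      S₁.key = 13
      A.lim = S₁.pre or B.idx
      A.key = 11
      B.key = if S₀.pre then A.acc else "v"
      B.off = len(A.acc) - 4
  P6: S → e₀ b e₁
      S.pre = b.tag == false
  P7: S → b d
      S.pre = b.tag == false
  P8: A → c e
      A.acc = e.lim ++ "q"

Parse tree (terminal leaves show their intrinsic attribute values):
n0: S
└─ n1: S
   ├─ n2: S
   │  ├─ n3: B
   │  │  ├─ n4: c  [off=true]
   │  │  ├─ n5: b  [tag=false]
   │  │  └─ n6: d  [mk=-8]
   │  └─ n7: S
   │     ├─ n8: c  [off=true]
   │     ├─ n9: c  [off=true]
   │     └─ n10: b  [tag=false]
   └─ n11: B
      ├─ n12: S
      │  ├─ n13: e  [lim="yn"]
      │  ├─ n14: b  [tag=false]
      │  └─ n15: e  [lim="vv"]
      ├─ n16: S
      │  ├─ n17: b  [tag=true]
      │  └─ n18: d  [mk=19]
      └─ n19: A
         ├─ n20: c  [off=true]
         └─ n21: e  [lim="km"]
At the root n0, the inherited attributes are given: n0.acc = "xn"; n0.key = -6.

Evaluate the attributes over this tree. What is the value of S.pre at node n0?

1. n0.acc = "xn"  [given at root]
2. n0.key = -6  [given at root]
3. n1.acc = "qxn"  ["q" ++ S₀.acc]
4. n1.key = 21  [S₀.key * 3 + 39]
5. n2.acc = "qqxn"  ["q" ++ S₀.acc]
6. n2.key = 12  [12]
7. n3.idx = true  [S₀.key > 11]
8. n4.off = true  [terminal]
9. n5.tag = false  [terminal]
10. n6.mk = -8  [terminal]
11. n3.key = "qx"  ["qx"]
12. n3.off = -6  [-6]
13. n7.acc = "vqx"  ["v" ++ B.key]
14. n7.key = 27  [B.off + 33]
15. n8.off = true  [terminal]
16. n9.off = true  [terminal]
17. n10.tag = false  [terminal]
18. n7.pre = true  [c₁.off and c₀.off]
19. n2.pre = false  [false]
20. n11.idx = true  [S₀.key > 20]
21. n12.acc = "qq"  ["qq"]
22. n12.key = 10  [10]
23. n13.lim = "yn"  [terminal]
24. n14.tag = false  [terminal]
25. n15.lim = "vv"  [terminal]
26. n12.pre = true  [b.tag == false]
27. n16.acc = "rx"  ["rx"]
28. n16.key = 13  [13]
29. n17.tag = true  [terminal]
30. n18.mk = 19  [terminal]
31. n16.pre = false  [b.tag == false]
32. n19.lim = true  [S₁.pre or B.idx]
33. n19.key = 11  [11]
34. n20.off = true  [terminal]
35. n21.lim = "km"  [terminal]
36. n19.acc = "kmq"  [e.lim ++ "q"]
37. n11.key = "kmq"  [if S₀.pre then A.acc else "v"]
38. n11.off = -1  [len(A.acc) - 4]
39. n1.pre = false  [S₀.key > 21]
40. n0.pre = true  [S₁.pre == false]

true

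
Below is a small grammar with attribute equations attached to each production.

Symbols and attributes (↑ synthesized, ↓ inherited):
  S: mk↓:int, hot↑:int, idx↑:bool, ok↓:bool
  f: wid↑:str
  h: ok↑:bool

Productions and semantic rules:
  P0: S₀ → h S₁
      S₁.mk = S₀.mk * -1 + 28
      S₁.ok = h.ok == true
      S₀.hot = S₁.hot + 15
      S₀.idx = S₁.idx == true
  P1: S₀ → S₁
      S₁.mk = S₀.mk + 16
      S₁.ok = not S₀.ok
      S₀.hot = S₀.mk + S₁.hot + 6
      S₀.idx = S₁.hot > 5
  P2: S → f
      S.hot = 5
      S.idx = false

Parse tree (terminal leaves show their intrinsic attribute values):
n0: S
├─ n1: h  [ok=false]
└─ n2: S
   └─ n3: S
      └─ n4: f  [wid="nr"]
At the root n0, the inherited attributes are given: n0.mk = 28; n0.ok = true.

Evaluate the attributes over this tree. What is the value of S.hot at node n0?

1. n0.mk = 28  [given at root]
2. n0.ok = true  [given at root]
3. n1.ok = false  [terminal]
4. n2.mk = 0  [S₀.mk * -1 + 28]
5. n2.ok = false  [h.ok == true]
6. n3.mk = 16  [S₀.mk + 16]
7. n3.ok = true  [not S₀.ok]
8. n4.wid = "nr"  [terminal]
9. n3.hot = 5  [5]
10. n3.idx = false  [false]
11. n2.hot = 11  [S₀.mk + S₁.hot + 6]
12. n2.idx = false  [S₁.hot > 5]
13. n0.hot = 26  [S₁.hot + 15]
14. n0.idx = false  [S₁.idx == true]

26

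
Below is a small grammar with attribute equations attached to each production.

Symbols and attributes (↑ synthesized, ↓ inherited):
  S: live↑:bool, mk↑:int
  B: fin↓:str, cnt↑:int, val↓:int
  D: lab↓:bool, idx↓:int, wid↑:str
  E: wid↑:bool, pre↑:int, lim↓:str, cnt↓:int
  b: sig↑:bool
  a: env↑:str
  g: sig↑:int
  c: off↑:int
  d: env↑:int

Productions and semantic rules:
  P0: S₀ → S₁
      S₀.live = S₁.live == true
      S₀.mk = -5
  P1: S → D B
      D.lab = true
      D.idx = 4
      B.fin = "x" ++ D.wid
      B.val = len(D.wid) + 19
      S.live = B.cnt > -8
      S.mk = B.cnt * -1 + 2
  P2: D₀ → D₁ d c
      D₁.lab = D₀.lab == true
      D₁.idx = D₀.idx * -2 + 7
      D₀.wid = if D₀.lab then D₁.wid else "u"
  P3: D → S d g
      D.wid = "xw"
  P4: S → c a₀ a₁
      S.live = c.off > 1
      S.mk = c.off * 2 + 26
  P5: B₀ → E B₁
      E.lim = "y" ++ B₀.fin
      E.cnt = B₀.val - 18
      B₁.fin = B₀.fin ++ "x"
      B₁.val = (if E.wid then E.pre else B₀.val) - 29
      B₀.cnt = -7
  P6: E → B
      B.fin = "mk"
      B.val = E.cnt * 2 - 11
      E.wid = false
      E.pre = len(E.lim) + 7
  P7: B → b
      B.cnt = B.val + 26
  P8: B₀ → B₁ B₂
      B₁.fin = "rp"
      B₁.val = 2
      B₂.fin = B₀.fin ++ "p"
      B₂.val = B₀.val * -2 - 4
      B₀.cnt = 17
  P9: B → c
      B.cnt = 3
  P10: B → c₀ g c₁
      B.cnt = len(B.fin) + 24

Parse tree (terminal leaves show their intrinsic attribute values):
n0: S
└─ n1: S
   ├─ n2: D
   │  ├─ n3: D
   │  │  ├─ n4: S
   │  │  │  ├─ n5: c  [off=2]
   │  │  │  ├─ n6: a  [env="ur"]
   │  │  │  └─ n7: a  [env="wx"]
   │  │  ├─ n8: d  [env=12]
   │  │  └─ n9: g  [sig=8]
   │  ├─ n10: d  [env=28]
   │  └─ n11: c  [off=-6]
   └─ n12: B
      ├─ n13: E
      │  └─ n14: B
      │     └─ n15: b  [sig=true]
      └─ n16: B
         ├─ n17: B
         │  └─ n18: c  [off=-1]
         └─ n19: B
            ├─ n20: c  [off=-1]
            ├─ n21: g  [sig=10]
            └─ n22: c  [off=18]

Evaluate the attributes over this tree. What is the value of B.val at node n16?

1. n2.lab = true  [true]
2. n2.idx = 4  [4]
3. n3.lab = true  [D₀.lab == true]
4. n3.idx = -1  [D₀.idx * -2 + 7]
5. n5.off = 2  [terminal]
6. n6.env = "ur"  [terminal]
7. n7.env = "wx"  [terminal]
8. n4.live = true  [c.off > 1]
9. n4.mk = 30  [c.off * 2 + 26]
10. n8.env = 12  [terminal]
11. n9.sig = 8  [terminal]
12. n3.wid = "xw"  ["xw"]
13. n10.env = 28  [terminal]
14. n11.off = -6  [terminal]
15. n2.wid = "xw"  [if D₀.lab then D₁.wid else "u"]
16. n12.fin = "xxw"  ["x" ++ D.wid]
17. n12.val = 21  [len(D.wid) + 19]
18. n13.lim = "yxxw"  ["y" ++ B₀.fin]
19. n13.cnt = 3  [B₀.val - 18]
20. n14.fin = "mk"  ["mk"]
21. n14.val = -5  [E.cnt * 2 - 11]
22. n15.sig = true  [terminal]
23. n14.cnt = 21  [B.val + 26]
24. n13.wid = false  [false]
25. n13.pre = 11  [len(E.lim) + 7]
26. n16.fin = "xxwx"  [B₀.fin ++ "x"]
27. n16.val = -8  [(if E.wid then E.pre else B₀.val) - 29]
28. n17.fin = "rp"  ["rp"]
29. n17.val = 2  [2]
30. n18.off = -1  [terminal]
31. n17.cnt = 3  [3]
32. n19.fin = "xxwxp"  [B₀.fin ++ "p"]
33. n19.val = 12  [B₀.val * -2 - 4]
34. n20.off = -1  [terminal]
35. n21.sig = 10  [terminal]
36. n22.off = 18  [terminal]
37. n19.cnt = 29  [len(B.fin) + 24]
38. n16.cnt = 17  [17]
39. n12.cnt = -7  [-7]
40. n1.live = true  [B.cnt > -8]
41. n1.mk = 9  [B.cnt * -1 + 2]
42. n0.live = true  [S₁.live == true]
43. n0.mk = -5  [-5]

-8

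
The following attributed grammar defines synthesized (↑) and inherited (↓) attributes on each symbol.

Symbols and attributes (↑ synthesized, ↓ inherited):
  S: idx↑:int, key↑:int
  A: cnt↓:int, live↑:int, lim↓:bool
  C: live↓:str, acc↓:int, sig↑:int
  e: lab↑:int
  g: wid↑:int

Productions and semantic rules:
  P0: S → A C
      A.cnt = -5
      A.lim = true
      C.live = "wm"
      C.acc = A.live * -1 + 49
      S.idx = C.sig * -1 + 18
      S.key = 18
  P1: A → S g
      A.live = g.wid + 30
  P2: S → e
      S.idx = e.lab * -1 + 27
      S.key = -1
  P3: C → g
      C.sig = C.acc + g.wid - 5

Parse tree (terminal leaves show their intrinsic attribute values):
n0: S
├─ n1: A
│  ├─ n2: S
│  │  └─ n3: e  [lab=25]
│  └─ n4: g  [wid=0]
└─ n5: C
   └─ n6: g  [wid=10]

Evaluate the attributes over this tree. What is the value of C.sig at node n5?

1. n1.cnt = -5  [-5]
2. n1.lim = true  [true]
3. n3.lab = 25  [terminal]
4. n2.idx = 2  [e.lab * -1 + 27]
5. n2.key = -1  [-1]
6. n4.wid = 0  [terminal]
7. n1.live = 30  [g.wid + 30]
8. n5.live = "wm"  ["wm"]
9. n5.acc = 19  [A.live * -1 + 49]
10. n6.wid = 10  [terminal]
11. n5.sig = 24  [C.acc + g.wid - 5]
12. n0.idx = -6  [C.sig * -1 + 18]
13. n0.key = 18  [18]

24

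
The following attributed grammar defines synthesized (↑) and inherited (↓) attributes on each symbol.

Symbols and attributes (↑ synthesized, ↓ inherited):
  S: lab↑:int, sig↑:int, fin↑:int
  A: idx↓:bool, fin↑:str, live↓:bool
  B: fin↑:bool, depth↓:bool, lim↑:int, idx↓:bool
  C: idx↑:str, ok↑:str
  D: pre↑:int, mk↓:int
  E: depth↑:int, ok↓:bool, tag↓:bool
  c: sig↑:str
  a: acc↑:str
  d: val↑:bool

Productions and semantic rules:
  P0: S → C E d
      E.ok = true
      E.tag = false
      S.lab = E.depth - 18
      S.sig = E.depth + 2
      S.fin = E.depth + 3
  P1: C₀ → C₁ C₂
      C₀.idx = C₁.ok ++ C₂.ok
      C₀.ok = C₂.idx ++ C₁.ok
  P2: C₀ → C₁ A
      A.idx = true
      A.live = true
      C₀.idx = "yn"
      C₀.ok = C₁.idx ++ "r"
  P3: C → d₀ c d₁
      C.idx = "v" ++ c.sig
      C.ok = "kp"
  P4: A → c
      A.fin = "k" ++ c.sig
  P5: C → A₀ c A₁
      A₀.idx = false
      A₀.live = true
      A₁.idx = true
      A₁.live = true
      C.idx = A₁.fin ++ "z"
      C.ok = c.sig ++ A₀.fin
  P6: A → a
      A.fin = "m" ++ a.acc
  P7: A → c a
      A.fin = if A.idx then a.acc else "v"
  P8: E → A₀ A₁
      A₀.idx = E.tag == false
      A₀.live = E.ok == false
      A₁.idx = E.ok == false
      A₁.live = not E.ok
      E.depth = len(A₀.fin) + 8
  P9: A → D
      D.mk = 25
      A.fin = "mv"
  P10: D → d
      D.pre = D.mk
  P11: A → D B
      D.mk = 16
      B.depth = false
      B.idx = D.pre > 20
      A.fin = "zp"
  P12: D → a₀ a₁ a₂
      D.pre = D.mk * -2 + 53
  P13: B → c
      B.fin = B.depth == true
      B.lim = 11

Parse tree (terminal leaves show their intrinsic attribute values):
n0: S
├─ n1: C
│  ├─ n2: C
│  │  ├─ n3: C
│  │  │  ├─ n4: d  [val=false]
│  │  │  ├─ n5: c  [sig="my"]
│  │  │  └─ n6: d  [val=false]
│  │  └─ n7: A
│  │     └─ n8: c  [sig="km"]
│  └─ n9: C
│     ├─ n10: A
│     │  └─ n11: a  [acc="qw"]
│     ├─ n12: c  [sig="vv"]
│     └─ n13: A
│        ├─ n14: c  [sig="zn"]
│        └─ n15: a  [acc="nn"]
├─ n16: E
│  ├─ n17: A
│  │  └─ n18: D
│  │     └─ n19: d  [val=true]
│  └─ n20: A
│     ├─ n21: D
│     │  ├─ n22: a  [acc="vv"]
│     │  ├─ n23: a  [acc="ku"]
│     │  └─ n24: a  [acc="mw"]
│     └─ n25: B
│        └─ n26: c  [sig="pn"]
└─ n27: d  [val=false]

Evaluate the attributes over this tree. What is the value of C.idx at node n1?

"vmyrvvmqw"

1. n4.val = false  [terminal]
2. n5.sig = "my"  [terminal]
3. n6.val = false  [terminal]
4. n3.idx = "vmy"  ["v" ++ c.sig]
5. n3.ok = "kp"  ["kp"]
6. n7.idx = true  [true]
7. n7.live = true  [true]
8. n8.sig = "km"  [terminal]
9. n7.fin = "kkm"  ["k" ++ c.sig]
10. n2.idx = "yn"  ["yn"]
11. n2.ok = "vmyr"  [C₁.idx ++ "r"]
12. n10.idx = false  [false]
13. n10.live = true  [true]
14. n11.acc = "qw"  [terminal]
15. n10.fin = "mqw"  ["m" ++ a.acc]
16. n12.sig = "vv"  [terminal]
17. n13.idx = true  [true]
18. n13.live = true  [true]
19. n14.sig = "zn"  [terminal]
20. n15.acc = "nn"  [terminal]
21. n13.fin = "nn"  [if A.idx then a.acc else "v"]
22. n9.idx = "nnz"  [A₁.fin ++ "z"]
23. n9.ok = "vvmqw"  [c.sig ++ A₀.fin]
24. n1.idx = "vmyrvvmqw"  [C₁.ok ++ C₂.ok]
25. n1.ok = "nnzvmyr"  [C₂.idx ++ C₁.ok]
26. n16.ok = true  [true]
27. n16.tag = false  [false]
28. n17.idx = true  [E.tag == false]
29. n17.live = false  [E.ok == false]
30. n18.mk = 25  [25]
31. n19.val = true  [terminal]
32. n18.pre = 25  [D.mk]
33. n17.fin = "mv"  ["mv"]
34. n20.idx = false  [E.ok == false]
35. n20.live = false  [not E.ok]
36. n21.mk = 16  [16]
37. n22.acc = "vv"  [terminal]
38. n23.acc = "ku"  [terminal]
39. n24.acc = "mw"  [terminal]
40. n21.pre = 21  [D.mk * -2 + 53]
41. n25.depth = false  [false]
42. n25.idx = true  [D.pre > 20]
43. n26.sig = "pn"  [terminal]
44. n25.fin = false  [B.depth == true]
45. n25.lim = 11  [11]
46. n20.fin = "zp"  ["zp"]
47. n16.depth = 10  [len(A₀.fin) + 8]
48. n27.val = false  [terminal]
49. n0.lab = -8  [E.depth - 18]
50. n0.sig = 12  [E.depth + 2]
51. n0.fin = 13  [E.depth + 3]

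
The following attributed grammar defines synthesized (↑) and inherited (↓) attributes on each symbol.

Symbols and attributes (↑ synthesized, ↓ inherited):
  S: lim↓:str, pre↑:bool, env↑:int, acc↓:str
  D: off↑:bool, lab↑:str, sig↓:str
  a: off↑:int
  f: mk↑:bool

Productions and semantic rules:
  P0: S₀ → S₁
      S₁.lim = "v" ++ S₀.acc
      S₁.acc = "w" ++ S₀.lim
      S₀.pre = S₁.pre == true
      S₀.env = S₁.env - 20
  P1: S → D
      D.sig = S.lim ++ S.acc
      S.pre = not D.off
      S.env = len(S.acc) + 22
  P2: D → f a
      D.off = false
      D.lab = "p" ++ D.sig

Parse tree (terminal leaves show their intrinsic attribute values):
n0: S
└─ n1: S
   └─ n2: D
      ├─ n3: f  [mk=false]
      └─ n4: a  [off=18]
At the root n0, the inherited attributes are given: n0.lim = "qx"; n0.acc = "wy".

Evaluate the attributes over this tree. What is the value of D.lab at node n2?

1. n0.lim = "qx"  [given at root]
2. n0.acc = "wy"  [given at root]
3. n1.lim = "vwy"  ["v" ++ S₀.acc]
4. n1.acc = "wqx"  ["w" ++ S₀.lim]
5. n2.sig = "vwywqx"  [S.lim ++ S.acc]
6. n3.mk = false  [terminal]
7. n4.off = 18  [terminal]
8. n2.off = false  [false]
9. n2.lab = "pvwywqx"  ["p" ++ D.sig]
10. n1.pre = true  [not D.off]
11. n1.env = 25  [len(S.acc) + 22]
12. n0.pre = true  [S₁.pre == true]
13. n0.env = 5  [S₁.env - 20]

"pvwywqx"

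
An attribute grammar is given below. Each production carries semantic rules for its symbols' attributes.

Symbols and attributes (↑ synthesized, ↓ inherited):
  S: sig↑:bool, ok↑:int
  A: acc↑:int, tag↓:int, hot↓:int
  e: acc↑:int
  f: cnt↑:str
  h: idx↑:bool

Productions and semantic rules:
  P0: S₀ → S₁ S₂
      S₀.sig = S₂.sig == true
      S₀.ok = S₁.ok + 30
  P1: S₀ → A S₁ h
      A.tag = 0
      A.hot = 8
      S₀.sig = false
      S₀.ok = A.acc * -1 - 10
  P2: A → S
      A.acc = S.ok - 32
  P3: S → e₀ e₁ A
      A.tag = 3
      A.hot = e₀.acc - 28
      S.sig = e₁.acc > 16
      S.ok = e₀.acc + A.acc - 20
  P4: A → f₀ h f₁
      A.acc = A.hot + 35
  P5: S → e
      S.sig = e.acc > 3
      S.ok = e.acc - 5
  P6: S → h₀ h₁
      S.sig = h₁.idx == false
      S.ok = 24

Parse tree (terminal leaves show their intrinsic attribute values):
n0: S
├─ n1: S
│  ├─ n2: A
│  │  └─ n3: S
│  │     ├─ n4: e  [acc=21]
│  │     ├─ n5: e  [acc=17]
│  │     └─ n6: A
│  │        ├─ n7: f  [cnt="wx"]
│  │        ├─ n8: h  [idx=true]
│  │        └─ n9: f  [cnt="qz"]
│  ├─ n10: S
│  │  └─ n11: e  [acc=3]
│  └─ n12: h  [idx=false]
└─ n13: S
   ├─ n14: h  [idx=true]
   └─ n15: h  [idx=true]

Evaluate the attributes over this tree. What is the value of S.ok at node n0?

23

1. n2.tag = 0  [0]
2. n2.hot = 8  [8]
3. n4.acc = 21  [terminal]
4. n5.acc = 17  [terminal]
5. n6.tag = 3  [3]
6. n6.hot = -7  [e₀.acc - 28]
7. n7.cnt = "wx"  [terminal]
8. n8.idx = true  [terminal]
9. n9.cnt = "qz"  [terminal]
10. n6.acc = 28  [A.hot + 35]
11. n3.sig = true  [e₁.acc > 16]
12. n3.ok = 29  [e₀.acc + A.acc - 20]
13. n2.acc = -3  [S.ok - 32]
14. n11.acc = 3  [terminal]
15. n10.sig = false  [e.acc > 3]
16. n10.ok = -2  [e.acc - 5]
17. n12.idx = false  [terminal]
18. n1.sig = false  [false]
19. n1.ok = -7  [A.acc * -1 - 10]
20. n14.idx = true  [terminal]
21. n15.idx = true  [terminal]
22. n13.sig = false  [h₁.idx == false]
23. n13.ok = 24  [24]
24. n0.sig = false  [S₂.sig == true]
25. n0.ok = 23  [S₁.ok + 30]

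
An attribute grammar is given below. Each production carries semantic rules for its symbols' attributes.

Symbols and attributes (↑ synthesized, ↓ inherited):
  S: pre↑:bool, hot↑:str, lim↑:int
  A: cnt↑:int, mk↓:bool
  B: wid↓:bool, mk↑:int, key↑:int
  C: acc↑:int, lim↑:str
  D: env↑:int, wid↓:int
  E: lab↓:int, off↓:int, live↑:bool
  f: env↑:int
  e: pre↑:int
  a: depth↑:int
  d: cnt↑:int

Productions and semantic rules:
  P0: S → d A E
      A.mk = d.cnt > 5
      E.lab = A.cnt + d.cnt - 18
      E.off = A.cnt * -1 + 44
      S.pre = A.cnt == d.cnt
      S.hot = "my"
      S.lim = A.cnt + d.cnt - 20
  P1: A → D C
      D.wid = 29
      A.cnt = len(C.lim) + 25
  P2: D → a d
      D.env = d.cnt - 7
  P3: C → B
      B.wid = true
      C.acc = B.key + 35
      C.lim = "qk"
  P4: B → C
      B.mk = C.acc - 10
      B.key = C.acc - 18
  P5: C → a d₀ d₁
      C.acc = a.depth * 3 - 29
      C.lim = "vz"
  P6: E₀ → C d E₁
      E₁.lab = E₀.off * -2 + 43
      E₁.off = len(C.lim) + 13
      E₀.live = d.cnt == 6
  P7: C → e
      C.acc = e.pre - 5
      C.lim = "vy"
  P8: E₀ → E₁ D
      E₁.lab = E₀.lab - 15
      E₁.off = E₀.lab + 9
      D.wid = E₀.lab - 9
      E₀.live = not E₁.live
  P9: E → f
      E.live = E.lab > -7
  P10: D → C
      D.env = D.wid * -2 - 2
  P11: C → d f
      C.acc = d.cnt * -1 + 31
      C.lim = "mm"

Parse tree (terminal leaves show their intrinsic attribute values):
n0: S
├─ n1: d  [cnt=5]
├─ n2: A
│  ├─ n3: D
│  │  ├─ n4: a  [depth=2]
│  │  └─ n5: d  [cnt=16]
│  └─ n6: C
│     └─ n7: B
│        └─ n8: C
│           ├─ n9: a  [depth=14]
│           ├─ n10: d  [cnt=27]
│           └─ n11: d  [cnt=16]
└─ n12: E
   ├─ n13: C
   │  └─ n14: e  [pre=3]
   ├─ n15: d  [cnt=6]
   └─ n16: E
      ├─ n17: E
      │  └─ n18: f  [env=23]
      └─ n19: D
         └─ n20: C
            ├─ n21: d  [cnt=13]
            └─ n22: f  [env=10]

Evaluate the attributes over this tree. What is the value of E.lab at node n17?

-6

1. n1.cnt = 5  [terminal]
2. n2.mk = false  [d.cnt > 5]
3. n3.wid = 29  [29]
4. n4.depth = 2  [terminal]
5. n5.cnt = 16  [terminal]
6. n3.env = 9  [d.cnt - 7]
7. n7.wid = true  [true]
8. n9.depth = 14  [terminal]
9. n10.cnt = 27  [terminal]
10. n11.cnt = 16  [terminal]
11. n8.acc = 13  [a.depth * 3 - 29]
12. n8.lim = "vz"  ["vz"]
13. n7.mk = 3  [C.acc - 10]
14. n7.key = -5  [C.acc - 18]
15. n6.acc = 30  [B.key + 35]
16. n6.lim = "qk"  ["qk"]
17. n2.cnt = 27  [len(C.lim) + 25]
18. n12.lab = 14  [A.cnt + d.cnt - 18]
19. n12.off = 17  [A.cnt * -1 + 44]
20. n14.pre = 3  [terminal]
21. n13.acc = -2  [e.pre - 5]
22. n13.lim = "vy"  ["vy"]
23. n15.cnt = 6  [terminal]
24. n16.lab = 9  [E₀.off * -2 + 43]
25. n16.off = 15  [len(C.lim) + 13]
26. n17.lab = -6  [E₀.lab - 15]
27. n17.off = 18  [E₀.lab + 9]
28. n18.env = 23  [terminal]
29. n17.live = true  [E.lab > -7]
30. n19.wid = 0  [E₀.lab - 9]
31. n21.cnt = 13  [terminal]
32. n22.env = 10  [terminal]
33. n20.acc = 18  [d.cnt * -1 + 31]
34. n20.lim = "mm"  ["mm"]
35. n19.env = -2  [D.wid * -2 - 2]
36. n16.live = false  [not E₁.live]
37. n12.live = true  [d.cnt == 6]
38. n0.pre = false  [A.cnt == d.cnt]
39. n0.hot = "my"  ["my"]
40. n0.lim = 12  [A.cnt + d.cnt - 20]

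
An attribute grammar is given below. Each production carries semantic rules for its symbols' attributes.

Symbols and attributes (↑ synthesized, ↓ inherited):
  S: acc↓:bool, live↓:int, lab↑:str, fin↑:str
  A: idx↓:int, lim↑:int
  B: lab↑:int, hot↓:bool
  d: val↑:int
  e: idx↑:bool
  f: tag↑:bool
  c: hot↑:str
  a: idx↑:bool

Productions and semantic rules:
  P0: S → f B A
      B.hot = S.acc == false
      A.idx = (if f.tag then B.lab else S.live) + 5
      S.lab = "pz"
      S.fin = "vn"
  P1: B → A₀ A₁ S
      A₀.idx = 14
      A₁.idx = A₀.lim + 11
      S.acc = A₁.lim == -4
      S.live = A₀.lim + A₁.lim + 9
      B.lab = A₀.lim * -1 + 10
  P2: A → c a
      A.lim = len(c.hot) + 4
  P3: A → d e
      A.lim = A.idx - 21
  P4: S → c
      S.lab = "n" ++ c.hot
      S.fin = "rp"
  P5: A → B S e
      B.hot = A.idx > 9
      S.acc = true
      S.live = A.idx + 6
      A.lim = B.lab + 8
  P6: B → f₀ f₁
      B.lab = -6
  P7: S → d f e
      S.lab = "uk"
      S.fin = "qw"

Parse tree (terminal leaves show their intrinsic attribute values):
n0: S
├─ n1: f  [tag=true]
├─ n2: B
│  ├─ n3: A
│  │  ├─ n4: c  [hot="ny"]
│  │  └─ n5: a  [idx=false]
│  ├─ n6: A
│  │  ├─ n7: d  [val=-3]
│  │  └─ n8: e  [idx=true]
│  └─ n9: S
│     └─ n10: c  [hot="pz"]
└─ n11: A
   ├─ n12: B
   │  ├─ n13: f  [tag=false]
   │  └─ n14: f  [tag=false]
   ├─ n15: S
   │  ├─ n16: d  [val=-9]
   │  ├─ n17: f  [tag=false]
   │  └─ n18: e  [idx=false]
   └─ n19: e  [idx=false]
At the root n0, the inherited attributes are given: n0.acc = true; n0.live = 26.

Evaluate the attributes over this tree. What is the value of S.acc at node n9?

true

1. n0.acc = true  [given at root]
2. n0.live = 26  [given at root]
3. n1.tag = true  [terminal]
4. n2.hot = false  [S.acc == false]
5. n3.idx = 14  [14]
6. n4.hot = "ny"  [terminal]
7. n5.idx = false  [terminal]
8. n3.lim = 6  [len(c.hot) + 4]
9. n6.idx = 17  [A₀.lim + 11]
10. n7.val = -3  [terminal]
11. n8.idx = true  [terminal]
12. n6.lim = -4  [A.idx - 21]
13. n9.acc = true  [A₁.lim == -4]
14. n9.live = 11  [A₀.lim + A₁.lim + 9]
15. n10.hot = "pz"  [terminal]
16. n9.lab = "npz"  ["n" ++ c.hot]
17. n9.fin = "rp"  ["rp"]
18. n2.lab = 4  [A₀.lim * -1 + 10]
19. n11.idx = 9  [(if f.tag then B.lab else S.live) + 5]
20. n12.hot = false  [A.idx > 9]
21. n13.tag = false  [terminal]
22. n14.tag = false  [terminal]
23. n12.lab = -6  [-6]
24. n15.acc = true  [true]
25. n15.live = 15  [A.idx + 6]
26. n16.val = -9  [terminal]
27. n17.tag = false  [terminal]
28. n18.idx = false  [terminal]
29. n15.lab = "uk"  ["uk"]
30. n15.fin = "qw"  ["qw"]
31. n19.idx = false  [terminal]
32. n11.lim = 2  [B.lab + 8]
33. n0.lab = "pz"  ["pz"]
34. n0.fin = "vn"  ["vn"]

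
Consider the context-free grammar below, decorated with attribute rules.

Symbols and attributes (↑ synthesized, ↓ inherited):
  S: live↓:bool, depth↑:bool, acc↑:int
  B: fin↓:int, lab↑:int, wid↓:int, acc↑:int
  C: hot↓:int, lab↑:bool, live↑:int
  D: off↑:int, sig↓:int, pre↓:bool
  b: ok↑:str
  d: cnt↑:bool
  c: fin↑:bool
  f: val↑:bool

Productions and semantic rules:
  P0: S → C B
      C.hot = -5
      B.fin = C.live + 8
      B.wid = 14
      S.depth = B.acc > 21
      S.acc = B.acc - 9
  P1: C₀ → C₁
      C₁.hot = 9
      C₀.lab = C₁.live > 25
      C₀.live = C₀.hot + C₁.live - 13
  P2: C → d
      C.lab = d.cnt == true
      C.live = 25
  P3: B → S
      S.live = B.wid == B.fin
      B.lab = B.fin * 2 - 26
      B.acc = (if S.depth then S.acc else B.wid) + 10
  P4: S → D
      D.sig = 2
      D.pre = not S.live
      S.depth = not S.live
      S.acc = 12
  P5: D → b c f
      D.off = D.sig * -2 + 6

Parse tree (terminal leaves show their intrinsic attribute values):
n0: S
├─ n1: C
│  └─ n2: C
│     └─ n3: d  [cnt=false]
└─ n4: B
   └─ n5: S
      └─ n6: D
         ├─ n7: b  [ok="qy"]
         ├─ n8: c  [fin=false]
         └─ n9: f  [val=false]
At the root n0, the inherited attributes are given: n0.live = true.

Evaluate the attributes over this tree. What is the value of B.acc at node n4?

1. n0.live = true  [given at root]
2. n1.hot = -5  [-5]
3. n2.hot = 9  [9]
4. n3.cnt = false  [terminal]
5. n2.lab = false  [d.cnt == true]
6. n2.live = 25  [25]
7. n1.lab = false  [C₁.live > 25]
8. n1.live = 7  [C₀.hot + C₁.live - 13]
9. n4.fin = 15  [C.live + 8]
10. n4.wid = 14  [14]
11. n5.live = false  [B.wid == B.fin]
12. n6.sig = 2  [2]
13. n6.pre = true  [not S.live]
14. n7.ok = "qy"  [terminal]
15. n8.fin = false  [terminal]
16. n9.val = false  [terminal]
17. n6.off = 2  [D.sig * -2 + 6]
18. n5.depth = true  [not S.live]
19. n5.acc = 12  [12]
20. n4.lab = 4  [B.fin * 2 - 26]
21. n4.acc = 22  [(if S.depth then S.acc else B.wid) + 10]
22. n0.depth = true  [B.acc > 21]
23. n0.acc = 13  [B.acc - 9]

22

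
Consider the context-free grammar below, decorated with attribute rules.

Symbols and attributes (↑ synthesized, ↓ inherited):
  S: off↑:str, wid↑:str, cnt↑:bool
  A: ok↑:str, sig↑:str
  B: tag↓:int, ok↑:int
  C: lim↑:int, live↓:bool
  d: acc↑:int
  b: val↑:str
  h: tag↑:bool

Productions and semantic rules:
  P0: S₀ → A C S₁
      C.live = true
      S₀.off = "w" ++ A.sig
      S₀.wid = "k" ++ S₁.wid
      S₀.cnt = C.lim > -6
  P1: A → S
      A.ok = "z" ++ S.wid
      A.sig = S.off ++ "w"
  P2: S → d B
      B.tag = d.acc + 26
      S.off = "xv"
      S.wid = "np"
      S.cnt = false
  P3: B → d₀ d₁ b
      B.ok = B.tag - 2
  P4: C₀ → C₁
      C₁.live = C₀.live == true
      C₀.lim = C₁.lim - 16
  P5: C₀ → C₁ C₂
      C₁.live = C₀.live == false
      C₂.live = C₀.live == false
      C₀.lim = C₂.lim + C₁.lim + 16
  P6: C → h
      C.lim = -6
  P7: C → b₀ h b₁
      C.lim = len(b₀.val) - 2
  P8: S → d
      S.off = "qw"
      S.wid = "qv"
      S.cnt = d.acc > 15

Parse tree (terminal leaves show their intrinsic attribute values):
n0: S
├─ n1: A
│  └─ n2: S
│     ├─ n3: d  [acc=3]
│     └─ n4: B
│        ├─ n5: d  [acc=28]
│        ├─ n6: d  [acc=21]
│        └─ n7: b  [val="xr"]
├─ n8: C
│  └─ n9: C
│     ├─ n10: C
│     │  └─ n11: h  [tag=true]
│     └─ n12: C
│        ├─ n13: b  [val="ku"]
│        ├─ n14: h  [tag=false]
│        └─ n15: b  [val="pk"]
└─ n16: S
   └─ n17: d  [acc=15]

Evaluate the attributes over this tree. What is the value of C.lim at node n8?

-6

1. n3.acc = 3  [terminal]
2. n4.tag = 29  [d.acc + 26]
3. n5.acc = 28  [terminal]
4. n6.acc = 21  [terminal]
5. n7.val = "xr"  [terminal]
6. n4.ok = 27  [B.tag - 2]
7. n2.off = "xv"  ["xv"]
8. n2.wid = "np"  ["np"]
9. n2.cnt = false  [false]
10. n1.ok = "znp"  ["z" ++ S.wid]
11. n1.sig = "xvw"  [S.off ++ "w"]
12. n8.live = true  [true]
13. n9.live = true  [C₀.live == true]
14. n10.live = false  [C₀.live == false]
15. n11.tag = true  [terminal]
16. n10.lim = -6  [-6]
17. n12.live = false  [C₀.live == false]
18. n13.val = "ku"  [terminal]
19. n14.tag = false  [terminal]
20. n15.val = "pk"  [terminal]
21. n12.lim = 0  [len(b₀.val) - 2]
22. n9.lim = 10  [C₂.lim + C₁.lim + 16]
23. n8.lim = -6  [C₁.lim - 16]
24. n17.acc = 15  [terminal]
25. n16.off = "qw"  ["qw"]
26. n16.wid = "qv"  ["qv"]
27. n16.cnt = false  [d.acc > 15]
28. n0.off = "wxvw"  ["w" ++ A.sig]
29. n0.wid = "kqv"  ["k" ++ S₁.wid]
30. n0.cnt = false  [C.lim > -6]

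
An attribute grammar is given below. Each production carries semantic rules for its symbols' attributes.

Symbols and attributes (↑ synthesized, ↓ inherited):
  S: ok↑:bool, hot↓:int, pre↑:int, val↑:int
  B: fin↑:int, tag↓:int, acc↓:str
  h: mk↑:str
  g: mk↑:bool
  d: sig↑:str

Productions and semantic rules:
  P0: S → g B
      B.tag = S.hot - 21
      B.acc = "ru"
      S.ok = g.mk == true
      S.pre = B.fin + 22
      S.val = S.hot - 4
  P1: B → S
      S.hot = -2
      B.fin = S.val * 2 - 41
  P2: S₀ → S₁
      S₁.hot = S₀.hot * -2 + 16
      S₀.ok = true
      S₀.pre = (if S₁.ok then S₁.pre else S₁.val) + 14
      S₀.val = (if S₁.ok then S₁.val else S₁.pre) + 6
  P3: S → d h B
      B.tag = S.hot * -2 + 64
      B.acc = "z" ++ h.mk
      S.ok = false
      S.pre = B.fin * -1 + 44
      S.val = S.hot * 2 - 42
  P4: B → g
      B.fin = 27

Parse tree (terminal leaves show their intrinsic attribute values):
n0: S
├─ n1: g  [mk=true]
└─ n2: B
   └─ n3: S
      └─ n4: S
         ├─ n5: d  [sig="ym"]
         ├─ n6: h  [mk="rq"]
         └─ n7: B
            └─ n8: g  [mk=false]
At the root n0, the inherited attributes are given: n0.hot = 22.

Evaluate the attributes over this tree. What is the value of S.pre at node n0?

27

1. n0.hot = 22  [given at root]
2. n1.mk = true  [terminal]
3. n2.tag = 1  [S.hot - 21]
4. n2.acc = "ru"  ["ru"]
5. n3.hot = -2  [-2]
6. n4.hot = 20  [S₀.hot * -2 + 16]
7. n5.sig = "ym"  [terminal]
8. n6.mk = "rq"  [terminal]
9. n7.tag = 24  [S.hot * -2 + 64]
10. n7.acc = "zrq"  ["z" ++ h.mk]
11. n8.mk = false  [terminal]
12. n7.fin = 27  [27]
13. n4.ok = false  [false]
14. n4.pre = 17  [B.fin * -1 + 44]
15. n4.val = -2  [S.hot * 2 - 42]
16. n3.ok = true  [true]
17. n3.pre = 12  [(if S₁.ok then S₁.pre else S₁.val) + 14]
18. n3.val = 23  [(if S₁.ok then S₁.val else S₁.pre) + 6]
19. n2.fin = 5  [S.val * 2 - 41]
20. n0.ok = true  [g.mk == true]
21. n0.pre = 27  [B.fin + 22]
22. n0.val = 18  [S.hot - 4]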